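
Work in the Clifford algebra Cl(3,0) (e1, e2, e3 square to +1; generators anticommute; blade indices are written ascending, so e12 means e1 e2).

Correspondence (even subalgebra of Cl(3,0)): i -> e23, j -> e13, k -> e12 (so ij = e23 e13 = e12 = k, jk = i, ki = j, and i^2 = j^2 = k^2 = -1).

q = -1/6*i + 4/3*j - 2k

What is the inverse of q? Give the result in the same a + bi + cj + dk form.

In blades: q = -2*e12 + 4/3*e13 - 1/6*e23.
With qbar = 2*e12 - 4/3*e13 + 1/6*e23 (scalar fixed, mapped units negated), q qbar = 209/36 (the sum of squared coefficients), so q^-1 = qbar / (209/36) = 72/209*e12 - 48/209*e13 + 6/209*e23; translating back:
Answer: 6/209*i - 48/209*j + 72/209*k


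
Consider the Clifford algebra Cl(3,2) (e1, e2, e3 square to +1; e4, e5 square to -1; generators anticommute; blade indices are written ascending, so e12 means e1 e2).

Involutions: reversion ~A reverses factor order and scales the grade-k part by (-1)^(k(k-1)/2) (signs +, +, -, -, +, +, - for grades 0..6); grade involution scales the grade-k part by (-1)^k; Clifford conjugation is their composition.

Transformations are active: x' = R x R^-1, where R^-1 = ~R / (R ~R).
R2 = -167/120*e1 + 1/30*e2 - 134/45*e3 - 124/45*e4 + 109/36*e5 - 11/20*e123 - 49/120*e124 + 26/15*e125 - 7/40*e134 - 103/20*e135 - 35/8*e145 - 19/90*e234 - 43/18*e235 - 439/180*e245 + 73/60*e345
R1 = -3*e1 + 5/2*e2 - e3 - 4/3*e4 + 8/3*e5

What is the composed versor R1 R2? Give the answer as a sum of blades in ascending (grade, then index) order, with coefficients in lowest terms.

Distribute over the terms of R1 (each basis-blade product reordered to ascending indices, repeated generators contracted through their squares):
(-3*e1) R2 = 167/40 - 1/10*e12 + 134/15*e13 + 124/15*e14 - 109/12*e15 + 33/20*e23 + 49/40*e24 - 26/5*e25 + 21/40*e34 + 309/20*e35 + 105/8*e45 + 19/30*e1234 + 43/6*e1235 + 439/60*e1245 - 73/20*e1345
(5/2*e2) R2 = 1/12 + 167/48*e12 + 11/8*e13 + 49/48*e14 - 13/3*e15 - 67/9*e23 - 62/9*e24 + 545/72*e25 - 19/36*e34 - 215/36*e35 - 439/72*e45 + 7/16*e1234 + 103/8*e1235 + 175/16*e1245 + 73/24*e2345
(-e3) R2 = 134/45 + 11/20*e12 - 167/120*e13 - 7/40*e14 - 103/20*e15 + 1/30*e23 - 19/90*e24 - 43/18*e25 + 124/45*e34 - 109/36*e35 - 73/60*e45 + 49/120*e1234 - 26/15*e1235 - 35/8*e1345 - 439/180*e2345
(-4/3*e4) R2 = -496/135 - 49/90*e12 - 7/30*e13 - 167/90*e14 + 35/6*e15 - 38/135*e23 + 2/45*e24 + 439/135*e25 - 536/135*e34 - 73/45*e35 - 109/27*e45 - 11/15*e1234 - 104/45*e1245 + 103/15*e1345 + 86/27*e2345
(8/3*e5) R2 = -218/27 - 208/45*e12 + 206/15*e13 + 35/3*e14 + 167/45*e15 + 172/27*e23 + 878/135*e24 - 4/45*e25 - 146/45*e34 + 1072/135*e35 + 992/135*e45 + 22/15*e1235 + 49/45*e1245 + 7/15*e1345 + 76/135*e2345
Summing the partial products and collecting blades:
Answer: -4873/1080 - 99/80*e12 + 269/12*e13 + 2725/144*e14 - 406/45*e15 + 59/180*e23 + 727/1080*e24 + 679/216*e25 - 4819/1080*e34 + 1379/108*e35 + 821/90*e45 + 179/240*e1234 + 791/40*e1235 + 12263/720*e1245 - 83/120*e1345 + 4699/1080*e2345


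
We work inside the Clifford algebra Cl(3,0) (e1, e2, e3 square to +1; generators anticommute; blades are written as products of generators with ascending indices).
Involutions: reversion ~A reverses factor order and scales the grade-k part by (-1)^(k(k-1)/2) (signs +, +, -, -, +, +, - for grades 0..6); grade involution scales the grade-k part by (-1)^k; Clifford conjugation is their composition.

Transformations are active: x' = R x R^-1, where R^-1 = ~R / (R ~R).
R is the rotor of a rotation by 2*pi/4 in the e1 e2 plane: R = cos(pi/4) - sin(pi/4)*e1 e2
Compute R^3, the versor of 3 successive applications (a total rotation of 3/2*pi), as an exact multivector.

Half-angle bookkeeping: 3 applications in e1 e2 add up to rotor phase 3*pi/4 = 3*pi/4, so R^3 = cos(3*pi/4) - sin(3*pi/4)*e1 e2.
cos(3*pi/4) = -sqrt(2)/2 and sin(3*pi/4) = sqrt(2)/2, so R^3 = -sqrt(2)/2 - sqrt(2)/2*e1 e2. The net rotation is 3/2*pi; the rotor keeps the half-angle phase exactly.
Answer: -sqrt(2)/2 - sqrt(2)/2*e1 e2


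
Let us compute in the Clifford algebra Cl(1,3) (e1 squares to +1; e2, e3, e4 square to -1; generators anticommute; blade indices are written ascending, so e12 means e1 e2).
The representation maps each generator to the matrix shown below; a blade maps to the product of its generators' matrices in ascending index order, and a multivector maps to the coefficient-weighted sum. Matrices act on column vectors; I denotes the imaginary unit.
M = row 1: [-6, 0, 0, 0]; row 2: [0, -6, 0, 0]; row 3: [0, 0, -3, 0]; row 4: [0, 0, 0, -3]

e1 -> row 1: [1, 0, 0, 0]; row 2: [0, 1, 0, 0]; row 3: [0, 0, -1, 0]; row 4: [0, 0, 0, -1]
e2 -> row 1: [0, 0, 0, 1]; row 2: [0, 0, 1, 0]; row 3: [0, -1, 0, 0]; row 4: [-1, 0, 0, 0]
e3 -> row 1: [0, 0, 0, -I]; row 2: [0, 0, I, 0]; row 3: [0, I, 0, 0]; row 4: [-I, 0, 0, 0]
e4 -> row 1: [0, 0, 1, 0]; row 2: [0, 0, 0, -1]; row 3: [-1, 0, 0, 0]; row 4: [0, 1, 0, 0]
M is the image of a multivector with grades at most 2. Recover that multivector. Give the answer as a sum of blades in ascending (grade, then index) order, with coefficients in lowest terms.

Method: the blade images are trace-orthogonal — tr(rho(e_A) rho(e_B)^-1) = 4 if A = B and 0 otherwise — and rho(e_A)^-1 = (e_A)^2 * rho(e_A) with (e_A)^2 = +1 or -1, so the coefficient of e_A in the preimage is (e_A)^2 * tr(M rho(e_A))/4.
Nonzero projections over blades of grade <= 2: 1: (1)^2 = +1, tr(M 1) = -18, coefficient -9/2; e1: (e1)^2 = +1, tr(M rho(e1)) = -6, coefficient -3/2. Every other blade of grade <= 2 projects to 0.
Answer: -9/2 - 3/2*e1


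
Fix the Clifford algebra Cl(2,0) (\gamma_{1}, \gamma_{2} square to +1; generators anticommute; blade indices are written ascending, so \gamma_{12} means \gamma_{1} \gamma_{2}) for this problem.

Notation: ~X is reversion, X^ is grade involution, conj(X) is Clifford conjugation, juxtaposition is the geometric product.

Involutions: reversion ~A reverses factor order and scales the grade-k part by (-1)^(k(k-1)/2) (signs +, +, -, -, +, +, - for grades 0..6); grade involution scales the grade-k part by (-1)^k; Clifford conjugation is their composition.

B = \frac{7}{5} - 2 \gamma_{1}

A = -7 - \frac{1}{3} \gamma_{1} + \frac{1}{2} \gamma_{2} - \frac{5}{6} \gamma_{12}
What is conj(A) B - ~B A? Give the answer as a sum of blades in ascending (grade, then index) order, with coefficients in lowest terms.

first term: -\frac{157}{15} + \frac{217}{15} \gamma_{1} + \frac{29}{30} \gamma_{2} + \frac{1}{6} \gamma_{12}
second term: -\frac{137}{15} + \frac{203}{15} \gamma_{1} + \frac{71}{30} \gamma_{2} - \frac{13}{6} \gamma_{12}
Answer: -\frac{4}{3} + \frac{14}{15} \gamma_{1} - \frac{7}{5} \gamma_{2} + \frac{7}{3} \gamma_{12}


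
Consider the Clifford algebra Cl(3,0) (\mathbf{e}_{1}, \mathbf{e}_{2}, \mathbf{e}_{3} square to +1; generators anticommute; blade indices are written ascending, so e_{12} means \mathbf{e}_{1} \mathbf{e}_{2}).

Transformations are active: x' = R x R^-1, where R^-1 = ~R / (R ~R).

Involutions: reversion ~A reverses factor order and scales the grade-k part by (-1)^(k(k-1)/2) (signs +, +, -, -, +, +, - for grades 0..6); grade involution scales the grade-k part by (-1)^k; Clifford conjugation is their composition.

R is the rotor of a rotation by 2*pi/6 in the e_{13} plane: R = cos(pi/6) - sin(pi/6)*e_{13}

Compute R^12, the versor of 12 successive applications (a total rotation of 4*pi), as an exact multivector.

Because a rotor carries half the rotation angle, composing 12 copies of this e_{13}-plane rotor multiplies the phase: 12*(pi/6) = 2 \pi, hence R^12 = cos(2 \pi) - sin(2 \pi)*e_{13}.
cos(2 \pi) = 1 and sin(2 \pi) = 0, so R^12 = 1. The total rotation 4*pi is 2 full turns, so every vector returns to itself, yet the rotor is +1, back on the identity sheet (an even number of 2*pi turns).
Answer: 1


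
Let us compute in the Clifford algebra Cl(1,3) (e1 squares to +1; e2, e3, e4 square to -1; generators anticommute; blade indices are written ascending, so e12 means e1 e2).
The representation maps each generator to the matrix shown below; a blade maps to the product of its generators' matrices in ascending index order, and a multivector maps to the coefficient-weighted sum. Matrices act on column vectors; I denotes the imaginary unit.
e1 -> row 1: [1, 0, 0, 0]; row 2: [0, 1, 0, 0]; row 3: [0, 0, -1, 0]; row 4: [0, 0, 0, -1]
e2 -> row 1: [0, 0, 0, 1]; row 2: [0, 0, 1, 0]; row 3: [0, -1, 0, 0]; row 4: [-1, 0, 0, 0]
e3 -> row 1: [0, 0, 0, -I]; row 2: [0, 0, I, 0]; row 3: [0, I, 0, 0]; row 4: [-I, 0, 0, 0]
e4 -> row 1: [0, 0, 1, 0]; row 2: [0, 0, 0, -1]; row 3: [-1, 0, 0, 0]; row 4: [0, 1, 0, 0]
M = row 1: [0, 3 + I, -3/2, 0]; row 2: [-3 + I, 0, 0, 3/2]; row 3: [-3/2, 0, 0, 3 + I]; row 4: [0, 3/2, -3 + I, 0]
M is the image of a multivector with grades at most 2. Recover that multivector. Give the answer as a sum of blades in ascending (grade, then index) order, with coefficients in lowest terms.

Method: the blade images are trace-orthogonal — tr(rho(e_A) rho(e_B)^-1) = 4 if A = B and 0 otherwise — and rho(e_A)^-1 = (e_A)^2 * rho(e_A) with (e_A)^2 = +1 or -1, so the coefficient of e_A in the preimage is (e_A)^2 * tr(M rho(e_A))/4.
Nonzero projections over blades of grade <= 2: e14: (e14)^2 = +1, tr(M rho(e14)) = -6, coefficient -3/2; e24: (e24)^2 = -1, tr(M rho(e24)) = -12, coefficient 3; e34: (e34)^2 = -1, tr(M rho(e34)) = 4, coefficient -1. Every other blade of grade <= 2 projects to 0.
Answer: -3/2*e14 + 3*e24 - e34


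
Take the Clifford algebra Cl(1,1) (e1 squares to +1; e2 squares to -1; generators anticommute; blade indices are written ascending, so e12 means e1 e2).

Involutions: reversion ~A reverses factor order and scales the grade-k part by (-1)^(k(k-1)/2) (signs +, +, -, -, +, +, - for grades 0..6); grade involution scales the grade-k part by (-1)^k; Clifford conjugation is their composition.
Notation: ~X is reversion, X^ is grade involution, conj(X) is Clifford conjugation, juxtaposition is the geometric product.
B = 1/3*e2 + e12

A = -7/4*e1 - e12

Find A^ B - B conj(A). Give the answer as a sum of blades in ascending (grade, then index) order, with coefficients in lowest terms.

first term: -1 + 1/3*e1 + 7/4*e2 + 7/12*e12
second term: 1 + 1/3*e1 - 7/4*e2 - 7/12*e12
Answer: -2 + 7/2*e2 + 7/6*e12


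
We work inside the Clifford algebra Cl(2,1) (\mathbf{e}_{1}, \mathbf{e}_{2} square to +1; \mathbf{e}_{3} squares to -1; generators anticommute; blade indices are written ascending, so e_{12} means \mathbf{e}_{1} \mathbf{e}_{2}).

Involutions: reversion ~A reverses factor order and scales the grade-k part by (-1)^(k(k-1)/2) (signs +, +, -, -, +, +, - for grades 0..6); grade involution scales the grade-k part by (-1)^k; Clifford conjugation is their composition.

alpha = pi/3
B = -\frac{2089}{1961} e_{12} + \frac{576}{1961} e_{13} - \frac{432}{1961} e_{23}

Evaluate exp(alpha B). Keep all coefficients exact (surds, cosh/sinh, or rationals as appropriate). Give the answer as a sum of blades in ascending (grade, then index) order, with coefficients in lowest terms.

B^2 term by term: the squares give (-\frac{2089}{1961})^2*(e_{12})^2 + (\frac{576}{1961})^2*(e_{13})^2 + (-\frac{432}{1961})^2*(e_{23})^2 = \frac{4363921}{3845521}*(-1) + \frac{331776}{3845521}*(+1) + \frac{186624}{3845521}*(+1) = -1 (each basis 2-blade squares to minus the product of its generators' squares); cross terms between blades sharing an index anticommute and cancel. So B^2 = -1.
B^2 = -1 — circular case — the even/odd split gives cos and sin: l = 1, alpha*l = \frac{\pi}{3}, so exp(alpha B) = cos(\frac{\pi}{3}) + (sin(\frac{\pi}{3})/1)*B = \frac{1}{2} + (\frac{\sqrt{3}}{2})*B.
Answer: \frac{1}{2} - \frac{2089 \sqrt{3}}{3922} e_{12} + \frac{288 \sqrt{3}}{1961} e_{13} - \frac{216 \sqrt{3}}{1961} e_{23}


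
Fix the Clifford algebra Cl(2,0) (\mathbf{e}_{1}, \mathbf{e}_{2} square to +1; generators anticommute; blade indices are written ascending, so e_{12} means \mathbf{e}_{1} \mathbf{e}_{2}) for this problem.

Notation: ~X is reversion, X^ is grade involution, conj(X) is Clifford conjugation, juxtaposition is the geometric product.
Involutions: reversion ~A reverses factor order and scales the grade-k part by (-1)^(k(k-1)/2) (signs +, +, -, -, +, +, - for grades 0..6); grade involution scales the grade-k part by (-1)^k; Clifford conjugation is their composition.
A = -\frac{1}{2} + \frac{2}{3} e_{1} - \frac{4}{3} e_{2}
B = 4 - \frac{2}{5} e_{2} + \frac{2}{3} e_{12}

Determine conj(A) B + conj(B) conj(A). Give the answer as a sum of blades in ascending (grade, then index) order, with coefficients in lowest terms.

first term: -\frac{38}{15} - \frac{32}{9} e_{1} + \frac{229}{45} e_{2} - \frac{1}{15} e_{12}
second term: -\frac{22}{15} - \frac{32}{9} e_{1} + \frac{211}{45} e_{2} + \frac{3}{5} e_{12}
Answer: -4 - \frac{64}{9} e_{1} + \frac{88}{9} e_{2} + \frac{8}{15} e_{12}


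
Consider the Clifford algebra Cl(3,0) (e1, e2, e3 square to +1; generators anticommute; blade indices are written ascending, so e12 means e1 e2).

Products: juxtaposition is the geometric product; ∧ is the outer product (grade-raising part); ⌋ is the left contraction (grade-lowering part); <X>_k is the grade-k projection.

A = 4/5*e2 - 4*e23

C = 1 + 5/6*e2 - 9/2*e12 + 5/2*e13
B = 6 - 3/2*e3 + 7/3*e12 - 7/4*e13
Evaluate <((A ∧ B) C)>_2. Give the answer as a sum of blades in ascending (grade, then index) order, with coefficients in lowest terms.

step 1: 24/5*e2 - 126/5*e23 + 7/5*e123
step 2: 4 + 108/5*e1 + 83/10*e2 + 273/10*e3 - 63*e12 - 3437/30*e13 - 126/5*e23 - 53/5*e123
step 3: -63*e12 - 3437/30*e13 - 126/5*e23
Answer: -63*e12 - 3437/30*e13 - 126/5*e23


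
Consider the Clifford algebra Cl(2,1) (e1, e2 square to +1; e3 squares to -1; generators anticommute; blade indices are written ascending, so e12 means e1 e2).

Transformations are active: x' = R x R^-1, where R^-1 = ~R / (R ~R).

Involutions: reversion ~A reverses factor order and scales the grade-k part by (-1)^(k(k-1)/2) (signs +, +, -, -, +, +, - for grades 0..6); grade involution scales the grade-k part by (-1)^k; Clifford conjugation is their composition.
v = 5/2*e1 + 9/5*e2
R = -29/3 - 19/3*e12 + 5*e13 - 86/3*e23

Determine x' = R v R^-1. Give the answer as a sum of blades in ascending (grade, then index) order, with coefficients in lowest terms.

~R = -29/3 + 19/3*e12 - 5*e13 + 86/3*e23, and R ~R = -6419/9, so R^-1 = ~R / (-6419/9).
R v = -1067/30*e1 - 47/30*e2 + 391/10*e3 - 242/3*e123
Answer: 27697/9170*e1 - 466/655*e2 - 1709/4585*e3


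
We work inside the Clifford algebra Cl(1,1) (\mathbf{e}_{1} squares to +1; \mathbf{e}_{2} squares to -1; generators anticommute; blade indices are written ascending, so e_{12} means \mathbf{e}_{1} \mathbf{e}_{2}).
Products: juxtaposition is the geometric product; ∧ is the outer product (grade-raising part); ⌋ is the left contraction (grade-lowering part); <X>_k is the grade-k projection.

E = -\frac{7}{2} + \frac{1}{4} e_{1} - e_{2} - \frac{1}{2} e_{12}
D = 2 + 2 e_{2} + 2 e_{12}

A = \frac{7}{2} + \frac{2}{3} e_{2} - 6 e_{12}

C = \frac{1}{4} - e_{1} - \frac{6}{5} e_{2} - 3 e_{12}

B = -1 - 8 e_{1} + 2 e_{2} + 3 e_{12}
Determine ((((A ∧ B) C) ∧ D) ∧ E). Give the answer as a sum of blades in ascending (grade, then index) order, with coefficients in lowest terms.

step 1: -\frac{7}{2} - 28 e_{1} + \frac{19}{3} e_{2} + \frac{131}{6} e_{12}
step 2: -\frac{1231}{40} + \frac{37}{10} e_{1} + \frac{6697}{60} e_{2} + \frac{6707}{120} e_{12}
step 3: -\frac{1231}{20} + \frac{37}{5} e_{1} + \frac{9701}{60} e_{2} + \frac{1729}{30} e_{12}
step 4: \frac{8617}{40} - \frac{3303}{80} e_{1} - \frac{60521}{120} e_{2} - \frac{17501}{80} e_{12}
Answer: \frac{8617}{40} - \frac{3303}{80} e_{1} - \frac{60521}{120} e_{2} - \frac{17501}{80} e_{12}


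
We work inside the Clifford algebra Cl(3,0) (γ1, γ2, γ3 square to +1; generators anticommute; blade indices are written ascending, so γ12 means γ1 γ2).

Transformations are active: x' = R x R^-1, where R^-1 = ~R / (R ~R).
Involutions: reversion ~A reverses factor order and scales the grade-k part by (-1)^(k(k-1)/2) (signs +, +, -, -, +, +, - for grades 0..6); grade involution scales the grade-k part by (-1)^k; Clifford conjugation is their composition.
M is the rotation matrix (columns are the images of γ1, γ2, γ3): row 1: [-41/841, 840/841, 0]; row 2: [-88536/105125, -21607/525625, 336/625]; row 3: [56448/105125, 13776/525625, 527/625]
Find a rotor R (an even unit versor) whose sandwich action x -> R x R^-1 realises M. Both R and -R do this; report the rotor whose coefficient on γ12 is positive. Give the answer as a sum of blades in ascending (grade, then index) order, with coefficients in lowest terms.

Method: write R = a + b12*γ12 + b13*γ13 + b23*γ23 with a^2 + b12^2 + b13^2 + b23^2 = 1 (so R^-1 = ~R). Expanding the columns R e_j ~R gives tr M = 4a^2 - 1 and, from the antisymmetric part, M21 - M12 = -4a*b12, M13 - M31 = 4a*b13, M32 - M23 = -4a*b23.
Here tr M = 15839/21025, so a^2 = (1 + tr M)/4 = 9216/21025 and a = ±96/145. Taking a = 96/145: M21 - M12 = -193536/105125, M13 - M31 = -56448/105125, M32 - M23 = -10752/21025, giving b12 = 504/725, b13 = -147/725, b23 = 28/145, i.e. R = 96/145 + 504/725*γ12 - 147/725*γ13 + 28/145*γ23.
Its γ12 coefficient is already positive.
Answer: 96/145 + 504/725*γ12 - 147/725*γ13 + 28/145*γ23. Recall the cover is two-to-one: with M of trace 15839/21025, both preimages act alike, and the stated γ12 sign chooses the sheet.


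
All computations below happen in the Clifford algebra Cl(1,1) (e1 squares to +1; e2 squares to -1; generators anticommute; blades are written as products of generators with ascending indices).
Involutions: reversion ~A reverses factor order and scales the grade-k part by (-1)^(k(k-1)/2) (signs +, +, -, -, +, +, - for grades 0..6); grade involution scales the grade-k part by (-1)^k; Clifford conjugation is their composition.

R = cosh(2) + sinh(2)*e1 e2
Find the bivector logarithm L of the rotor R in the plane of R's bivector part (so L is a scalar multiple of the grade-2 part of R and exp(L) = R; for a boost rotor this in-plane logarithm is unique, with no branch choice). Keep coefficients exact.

The scalar part of R is cosh(2), giving the rapidity magnitude (cosh is even); the bivector part supplies orientation, its quotient by sinh of the rapidity is the plane, and L = rapidity * plane — unique in that plane, since flipping both signs leaves L unchanged.
Concretely: cosh(rapidity) = cosh(2) gives rapidity = ±2, and since rapidity/sinh(rapidity) is even the sign is immaterial: L = (rapidity/sinh(rapidity)) * <R>_2 = (2/sinh(2)) * <R>_2.
Answer: 2*e1 e2


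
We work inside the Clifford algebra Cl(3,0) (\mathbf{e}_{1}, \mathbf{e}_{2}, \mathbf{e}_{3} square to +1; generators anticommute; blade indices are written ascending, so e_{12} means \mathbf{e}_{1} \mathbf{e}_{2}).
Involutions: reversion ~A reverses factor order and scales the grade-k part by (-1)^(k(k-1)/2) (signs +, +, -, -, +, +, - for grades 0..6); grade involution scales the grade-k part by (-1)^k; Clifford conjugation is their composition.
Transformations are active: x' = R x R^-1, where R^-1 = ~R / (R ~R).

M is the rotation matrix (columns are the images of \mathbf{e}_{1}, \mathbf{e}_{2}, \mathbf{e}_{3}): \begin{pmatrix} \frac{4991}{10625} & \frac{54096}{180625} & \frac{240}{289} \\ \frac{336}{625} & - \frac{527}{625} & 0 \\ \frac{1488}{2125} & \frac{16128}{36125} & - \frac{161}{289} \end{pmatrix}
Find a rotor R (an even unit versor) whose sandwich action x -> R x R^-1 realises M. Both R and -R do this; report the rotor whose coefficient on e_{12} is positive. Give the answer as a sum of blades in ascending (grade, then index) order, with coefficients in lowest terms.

Method: write R = a + b12*e_{12} + b13*e_{13} + b23*e_{23} with a^2 + b12^2 + b13^2 + b23^2 = 1 (so R^-1 = ~R). Expanding the columns R e_j ~R gives tr M = 4a^2 - 1 and, from the antisymmetric part, M21 - M12 = -4a*b12, M13 - M31 = 4a*b13, M32 - M23 = -4a*b23.
Here tr M = -\frac{168081}{180625}, so a^2 = (1 + tr M)/4 = \frac{3136}{180625} and a = ±\frac{56}{425}. Taking a = \frac{56}{425}: M21 - M12 = \frac{43008}{180625}, M13 - M31 = \frac{4704}{36125}, M32 - M23 = \frac{16128}{36125}, giving b12 = -\frac{192}{425}, b13 = \frac{21}{85}, b23 = -\frac{72}{85}, i.e. R = \frac{56}{425} - \frac{192}{425} e_{12} + \frac{21}{85} e_{13} - \frac{72}{85} e_{23}.
Its e_{12} coefficient is negative, so report the other preimage -R.
Answer: -\frac{56}{425} + \frac{192}{425} e_{12} - \frac{21}{85} e_{13} + \frac{72}{85} e_{23}. Key observation: the double cover Spin(3) -> SO(3) sends R and -R to the same matrix (trace -\frac{168081}{180625} here), so the stated sign of the e_{12} coefficient is what selects one sheet.


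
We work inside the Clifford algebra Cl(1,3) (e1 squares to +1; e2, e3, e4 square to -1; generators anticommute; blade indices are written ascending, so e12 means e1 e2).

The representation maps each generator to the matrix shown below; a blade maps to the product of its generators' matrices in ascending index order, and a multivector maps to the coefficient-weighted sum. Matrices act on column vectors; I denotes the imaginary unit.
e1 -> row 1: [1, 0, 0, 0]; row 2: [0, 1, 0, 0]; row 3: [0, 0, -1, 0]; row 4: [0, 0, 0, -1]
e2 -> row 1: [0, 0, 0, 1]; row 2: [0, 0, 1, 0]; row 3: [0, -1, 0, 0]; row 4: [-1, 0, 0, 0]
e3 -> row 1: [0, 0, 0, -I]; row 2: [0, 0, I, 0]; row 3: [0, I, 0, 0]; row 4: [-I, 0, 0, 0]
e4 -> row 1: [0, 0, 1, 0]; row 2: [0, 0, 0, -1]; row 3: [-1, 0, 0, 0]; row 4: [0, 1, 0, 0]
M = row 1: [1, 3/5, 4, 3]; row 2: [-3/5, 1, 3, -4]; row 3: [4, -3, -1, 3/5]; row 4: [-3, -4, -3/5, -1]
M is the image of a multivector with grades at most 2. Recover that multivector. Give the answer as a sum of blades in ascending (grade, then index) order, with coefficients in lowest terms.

Method: the blade images are trace-orthogonal — tr(rho(e_A) rho(e_B)^-1) = 4 if A = B and 0 otherwise — and rho(e_A)^-1 = (e_A)^2 * rho(e_A) with (e_A)^2 = +1 or -1, so the coefficient of e_A in the preimage is (e_A)^2 * tr(M rho(e_A))/4.
Nonzero projections over blades of grade <= 2: e1: (e1)^2 = +1, tr(M rho(e1)) = 4, coefficient 1; e2: (e2)^2 = -1, tr(M rho(e2)) = -12, coefficient 3; e14: (e14)^2 = +1, tr(M rho(e14)) = 16, coefficient 4; e24: (e24)^2 = -1, tr(M rho(e24)) = -12/5, coefficient 3/5. Every other blade of grade <= 2 projects to 0.
Answer: e1 + 3*e2 + 4*e14 + 3/5*e24


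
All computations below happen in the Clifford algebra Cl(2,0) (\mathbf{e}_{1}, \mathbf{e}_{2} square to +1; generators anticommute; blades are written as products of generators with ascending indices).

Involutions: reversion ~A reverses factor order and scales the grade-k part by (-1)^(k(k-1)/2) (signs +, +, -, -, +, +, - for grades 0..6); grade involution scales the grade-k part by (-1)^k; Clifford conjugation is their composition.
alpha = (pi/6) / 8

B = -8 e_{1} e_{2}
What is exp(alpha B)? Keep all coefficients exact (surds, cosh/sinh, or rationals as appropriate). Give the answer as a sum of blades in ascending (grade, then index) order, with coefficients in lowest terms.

B^2 = (-8)^2*(e_{1} e_{2})^2 = 64*(-1) = -64 (a basis 2-blade squares to minus the product of its generators' squares).
B^2 = -64 — since the square is negative, the closed form is circular: l = 8, alpha*l = \frac{\pi}{6}, so exp(alpha B) = cos(\frac{\pi}{6}) + (sin(\frac{\pi}{6})/8)*B = \frac{\sqrt{3}}{2} + (\frac{1}{16})*B.
Answer: \frac{\sqrt{3}}{2} - \frac{1}{2} e_{1} e_{2}


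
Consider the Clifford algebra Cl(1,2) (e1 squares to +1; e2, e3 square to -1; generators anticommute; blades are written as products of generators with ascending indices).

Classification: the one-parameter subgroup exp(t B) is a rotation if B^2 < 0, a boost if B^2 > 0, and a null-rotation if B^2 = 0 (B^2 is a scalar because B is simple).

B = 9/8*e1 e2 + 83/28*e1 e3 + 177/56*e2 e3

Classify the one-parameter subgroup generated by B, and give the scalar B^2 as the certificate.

B^2 term by term: the squares give (9/8)^2*(e1 e2)^2 + (83/28)^2*(e1 e3)^2 + (177/56)^2*(e2 e3)^2 = 81/64*(+1) + 6889/784*(+1) + 31329/3136*(-1) = 1/16 (each basis 2-blade squares to minus the product of its generators' squares); cross terms between blades sharing an index anticommute and cancel. So B^2 = 1/16.
Answer: boost, certificate B^2 = 1/16. The class reads off the invariant scalar 1/16 directly.


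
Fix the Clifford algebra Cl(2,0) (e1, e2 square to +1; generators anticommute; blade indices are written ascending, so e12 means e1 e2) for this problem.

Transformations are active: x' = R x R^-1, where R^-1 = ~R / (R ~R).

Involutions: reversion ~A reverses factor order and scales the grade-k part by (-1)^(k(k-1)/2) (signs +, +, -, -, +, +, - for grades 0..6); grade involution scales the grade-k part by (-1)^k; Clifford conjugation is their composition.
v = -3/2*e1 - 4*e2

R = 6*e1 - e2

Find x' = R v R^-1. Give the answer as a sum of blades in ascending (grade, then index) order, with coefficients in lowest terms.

~R = 6*e1 - e2, and R ~R = 37, so R^-1 = ~R / (37).
R v = -5 - 51/2*e12
Answer: -9/74*e1 + 158/37*e2


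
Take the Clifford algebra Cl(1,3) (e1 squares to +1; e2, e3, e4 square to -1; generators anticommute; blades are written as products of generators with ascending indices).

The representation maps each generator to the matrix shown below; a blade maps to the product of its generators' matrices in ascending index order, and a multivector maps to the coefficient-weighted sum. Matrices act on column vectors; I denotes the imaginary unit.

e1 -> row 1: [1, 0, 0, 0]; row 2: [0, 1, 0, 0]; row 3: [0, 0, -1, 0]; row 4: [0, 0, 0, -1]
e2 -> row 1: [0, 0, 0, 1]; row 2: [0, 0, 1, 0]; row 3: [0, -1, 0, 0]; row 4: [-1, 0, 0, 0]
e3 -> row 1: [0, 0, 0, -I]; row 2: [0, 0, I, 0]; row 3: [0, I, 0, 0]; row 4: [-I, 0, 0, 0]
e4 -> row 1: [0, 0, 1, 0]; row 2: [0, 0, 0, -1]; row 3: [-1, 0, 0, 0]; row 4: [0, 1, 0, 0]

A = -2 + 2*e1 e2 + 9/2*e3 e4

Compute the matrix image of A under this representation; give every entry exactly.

Bivector images (products of the table entries): rho(e1 e2) = rho(e1)rho(e2) = row 1: [0, 0, 0, 1]; row 2: [0, 0, 1, 0]; row 3: [0, 1, 0, 0]; row 4: [1, 0, 0, 0]; rho(e3 e4) = rho(e3)rho(e4) = row 1: [0, -I, 0, 0]; row 2: [-I, 0, 0, 0]; row 3: [0, 0, 0, -I]; row 4: [0, 0, -I, 0].
M = (-2)*1 + (2)*rho(e1 e2) + (9/2)*rho(e3 e4), summed entrywise (1 is the identity matrix):
Answer: row 1: [-2, -9*I/2, 0, 2]; row 2: [-9*I/2, -2, 2, 0]; row 3: [0, 2, -2, -9*I/2]; row 4: [2, 0, -9*I/2, -2]


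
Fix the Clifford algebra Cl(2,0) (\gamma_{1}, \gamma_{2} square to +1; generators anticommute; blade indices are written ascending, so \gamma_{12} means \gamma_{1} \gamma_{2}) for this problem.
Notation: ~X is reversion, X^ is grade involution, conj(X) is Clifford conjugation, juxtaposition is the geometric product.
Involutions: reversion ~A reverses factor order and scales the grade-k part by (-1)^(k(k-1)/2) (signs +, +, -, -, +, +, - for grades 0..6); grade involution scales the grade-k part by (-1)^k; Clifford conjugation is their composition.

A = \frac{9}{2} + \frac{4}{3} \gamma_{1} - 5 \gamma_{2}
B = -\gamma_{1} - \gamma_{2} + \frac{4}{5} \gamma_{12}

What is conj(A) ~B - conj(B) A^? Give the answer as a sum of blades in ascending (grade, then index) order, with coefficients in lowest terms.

first term: -\frac{11}{3} - \frac{1}{2} \gamma_{1} - \frac{103}{30} \gamma_{2} + \frac{41}{15} \gamma_{12}
second term: \frac{11}{3} + \frac{1}{2} \gamma_{1} + \frac{103}{30} \gamma_{2} + \frac{41}{15} \gamma_{12}
Answer: -\frac{22}{3} - \gamma_{1} - \frac{103}{15} \gamma_{2}


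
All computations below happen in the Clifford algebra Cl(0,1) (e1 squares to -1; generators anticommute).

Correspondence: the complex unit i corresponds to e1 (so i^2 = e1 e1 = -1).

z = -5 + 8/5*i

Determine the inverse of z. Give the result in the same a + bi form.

In blades: z = -5 + 8/5*e1.
With qbar = -5 - 8/5*e1 (scalar fixed, mapped units negated), z qbar = 689/25 (the sum of squared coefficients), so z^-1 = qbar / (689/25) = -125/689 - 40/689*e1; translating back:
Answer: -125/689 - 40/689*i


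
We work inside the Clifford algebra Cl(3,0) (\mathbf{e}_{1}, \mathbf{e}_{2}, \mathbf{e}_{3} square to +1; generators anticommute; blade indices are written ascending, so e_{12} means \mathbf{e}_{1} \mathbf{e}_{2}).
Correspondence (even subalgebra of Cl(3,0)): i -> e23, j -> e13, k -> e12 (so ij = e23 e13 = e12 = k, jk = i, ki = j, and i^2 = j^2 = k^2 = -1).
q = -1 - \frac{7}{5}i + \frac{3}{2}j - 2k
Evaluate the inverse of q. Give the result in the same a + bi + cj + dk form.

In blades: q = -1 - 2 e_{12} + \frac{3}{2} e_{13} - \frac{7}{5} e_{23}.
With qbar = -1 + 2 e_{12} - \frac{3}{2} e_{13} + \frac{7}{5} e_{23} (scalar fixed, mapped units negated), q qbar = \frac{921}{100} (the sum of squared coefficients), so q^-1 = qbar / (\frac{921}{100}) = -\frac{100}{921} + \frac{200}{921} e_{12} - \frac{50}{307} e_{13} + \frac{140}{921} e_{23}; translating back:
Answer: -\frac{100}{921} + \frac{140}{921}i - \frac{50}{307}j + \frac{200}{921}k


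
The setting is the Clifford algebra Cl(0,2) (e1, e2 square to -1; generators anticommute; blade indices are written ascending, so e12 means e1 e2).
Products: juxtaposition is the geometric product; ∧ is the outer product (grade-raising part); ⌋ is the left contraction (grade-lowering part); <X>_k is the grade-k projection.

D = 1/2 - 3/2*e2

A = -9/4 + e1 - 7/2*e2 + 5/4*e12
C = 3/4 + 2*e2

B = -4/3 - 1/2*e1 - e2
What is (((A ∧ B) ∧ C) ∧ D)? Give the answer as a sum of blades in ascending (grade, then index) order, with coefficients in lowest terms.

step 1: 3 - 5/24*e1 + 83/12*e2 - 53/12*e12
step 2: 9/4 - 5/32*e1 + 179/16*e2 - 179/48*e12
step 3: 9/8 - 5/64*e1 + 71/32*e2 - 313/192*e12
Answer: 9/8 - 5/64*e1 + 71/32*e2 - 313/192*e12


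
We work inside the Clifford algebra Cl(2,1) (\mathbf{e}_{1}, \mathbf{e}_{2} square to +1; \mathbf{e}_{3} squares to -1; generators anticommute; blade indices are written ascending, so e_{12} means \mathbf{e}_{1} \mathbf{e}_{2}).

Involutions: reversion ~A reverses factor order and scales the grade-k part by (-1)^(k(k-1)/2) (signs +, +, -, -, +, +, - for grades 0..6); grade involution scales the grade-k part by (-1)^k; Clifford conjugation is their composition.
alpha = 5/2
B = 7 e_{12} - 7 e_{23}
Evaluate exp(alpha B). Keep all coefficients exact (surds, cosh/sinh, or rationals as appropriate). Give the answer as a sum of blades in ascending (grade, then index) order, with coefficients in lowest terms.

B^2 term by term: the squares give (7)^2*(e_{12})^2 + (-7)^2*(e_{23})^2 = 49*(-1) + 49*(+1) = 0 (each basis 2-blade squares to minus the product of its generators' squares); cross terms between blades sharing an index anticommute and cancel. So B^2 = 0.
B^2 = 0, and the exponential is exactly linear here: exp(alpha B) = 1 + alpha B (parabolic case).
Answer: 1 + \frac{35}{2} e_{12} - \frac{35}{2} e_{23}


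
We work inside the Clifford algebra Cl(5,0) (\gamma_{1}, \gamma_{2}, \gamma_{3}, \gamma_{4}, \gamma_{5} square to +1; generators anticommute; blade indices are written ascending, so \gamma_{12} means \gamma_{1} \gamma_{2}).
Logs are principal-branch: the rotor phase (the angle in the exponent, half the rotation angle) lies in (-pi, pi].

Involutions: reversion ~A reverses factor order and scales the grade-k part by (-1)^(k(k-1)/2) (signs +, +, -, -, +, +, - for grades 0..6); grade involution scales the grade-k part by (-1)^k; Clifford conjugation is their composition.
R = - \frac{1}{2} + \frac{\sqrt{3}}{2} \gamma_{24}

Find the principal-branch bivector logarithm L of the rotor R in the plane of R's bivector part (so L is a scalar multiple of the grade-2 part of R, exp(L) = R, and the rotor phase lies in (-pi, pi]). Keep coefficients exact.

The scalar part of R is - \frac{1}{2}, so the principal-branch rotor phase is pinned; divide the bivector part by its sine to get the unit plane — L is the phase times that plane.
Concretely: cos(phase) = - \frac{1}{2} gives phase = ±\frac{2 \pi}{3}, and since phase/sin(phase) is even the sign is immaterial: L = (phase/sin(phase)) * <R>_2 = (\frac{4 \sqrt{3} \pi}{9}) * <R>_2.
Answer: \frac{2 \pi}{3} \gamma_{24}


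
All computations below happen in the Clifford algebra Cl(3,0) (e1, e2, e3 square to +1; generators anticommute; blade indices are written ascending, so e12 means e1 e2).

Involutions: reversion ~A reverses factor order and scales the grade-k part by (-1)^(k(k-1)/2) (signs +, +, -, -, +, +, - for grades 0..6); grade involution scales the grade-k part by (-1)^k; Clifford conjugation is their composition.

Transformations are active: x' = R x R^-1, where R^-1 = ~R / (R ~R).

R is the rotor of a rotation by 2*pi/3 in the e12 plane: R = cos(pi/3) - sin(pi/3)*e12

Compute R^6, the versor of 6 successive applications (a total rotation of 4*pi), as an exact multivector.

Half-angle bookkeeping: 6 applications in e12 add up to rotor phase 6*pi/3 = 2*pi, so R^6 = cos(2*pi) - sin(2*pi)*e12.
cos(2*pi) = 1 and sin(2*pi) = 0, so R^6 = 1. The total rotation 4*pi is 2 full turns, so every vector returns to itself, yet the rotor is +1, back on the identity sheet (an even number of 2*pi turns).
Answer: 1


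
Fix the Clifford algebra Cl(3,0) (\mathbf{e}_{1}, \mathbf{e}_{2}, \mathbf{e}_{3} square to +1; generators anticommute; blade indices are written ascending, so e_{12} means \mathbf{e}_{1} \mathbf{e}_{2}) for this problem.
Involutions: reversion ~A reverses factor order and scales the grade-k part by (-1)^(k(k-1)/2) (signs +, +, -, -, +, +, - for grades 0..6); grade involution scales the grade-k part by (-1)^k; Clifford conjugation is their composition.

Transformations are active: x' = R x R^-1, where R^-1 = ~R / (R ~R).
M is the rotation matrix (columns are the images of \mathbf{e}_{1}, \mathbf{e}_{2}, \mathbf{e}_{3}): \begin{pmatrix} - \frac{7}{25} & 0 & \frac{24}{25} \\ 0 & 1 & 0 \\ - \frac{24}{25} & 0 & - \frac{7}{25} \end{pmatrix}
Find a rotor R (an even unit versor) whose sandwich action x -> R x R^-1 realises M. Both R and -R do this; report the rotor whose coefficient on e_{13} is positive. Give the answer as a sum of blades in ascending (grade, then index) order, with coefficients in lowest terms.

Method: write R = a + b12*e_{12} + b13*e_{13} + b23*e_{23} with a^2 + b12^2 + b13^2 + b23^2 = 1 (so R^-1 = ~R). Expanding the columns R e_j ~R gives tr M = 4a^2 - 1 and, from the antisymmetric part, M21 - M12 = -4a*b12, M13 - M31 = 4a*b13, M32 - M23 = -4a*b23.
Here tr M = \frac{11}{25}, so a^2 = (1 + tr M)/4 = \frac{9}{25} and a = ±\frac{3}{5}. Taking a = \frac{3}{5}: M21 - M12 = 0, M13 - M31 = \frac{48}{25}, M32 - M23 = 0, giving b12 = 0, b13 = \frac{4}{5}, b23 = 0, i.e. R = \frac{3}{5} + \frac{4}{5} e_{13}.
Its e_{13} coefficient is already positive.
Answer: \frac{3}{5} + \frac{4}{5} e_{13}. Key observation: the double cover Spin(3) -> SO(3) sends R and -R to the same matrix (trace \frac{11}{25} here), so the stated sign of the e_{13} coefficient is what selects one sheet.


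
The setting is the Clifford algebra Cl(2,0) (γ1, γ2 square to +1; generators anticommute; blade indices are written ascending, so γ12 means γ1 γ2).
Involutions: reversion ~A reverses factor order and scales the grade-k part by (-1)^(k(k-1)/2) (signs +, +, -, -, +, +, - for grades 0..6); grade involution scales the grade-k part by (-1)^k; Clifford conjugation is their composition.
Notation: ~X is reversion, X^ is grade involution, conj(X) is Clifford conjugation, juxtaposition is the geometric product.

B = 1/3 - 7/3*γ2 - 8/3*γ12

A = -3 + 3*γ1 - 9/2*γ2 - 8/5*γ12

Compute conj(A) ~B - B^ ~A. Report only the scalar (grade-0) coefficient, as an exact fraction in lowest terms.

first term: -473/30 - 251/15*γ1 + 1/2*γ2 - 7/15*γ12
second term: -217/30 + 139/15*γ1 - 1/2*γ2 + 23/15*γ12
Answer: -128/15


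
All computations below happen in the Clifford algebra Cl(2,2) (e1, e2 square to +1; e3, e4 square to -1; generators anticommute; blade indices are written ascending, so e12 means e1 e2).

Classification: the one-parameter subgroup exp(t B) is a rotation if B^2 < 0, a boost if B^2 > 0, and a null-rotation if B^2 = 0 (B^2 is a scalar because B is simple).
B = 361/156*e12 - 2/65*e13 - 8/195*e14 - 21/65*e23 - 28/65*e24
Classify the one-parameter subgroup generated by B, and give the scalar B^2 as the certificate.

B^2 term by term: the squares give (361/156)^2*(e12)^2 + (-2/65)^2*(e13)^2 + (-8/195)^2*(e14)^2 + (-21/65)^2*(e23)^2 + (-28/65)^2*(e24)^2 = 130321/24336*(-1) + 4/4225*(+1) + 64/38025*(+1) + 441/4225*(+1) + 784/4225*(+1) = -81/16 (each basis 2-blade squares to minus the product of its generators' squares); cross terms between blades sharing an index anticommute and cancel; the commuting (index-disjoint) pairs give grade-4 terms 2*c*c'*(blade product), which cancel blade by blade — e1234: -112/4225 + 112/4225 = 0 — confirming B is simple. So B^2 = -81/16.
Answer: rotation, certificate B^2 = -81/16. The scalar -81/16 is the complete invariant here: its sign names the subgroup type.


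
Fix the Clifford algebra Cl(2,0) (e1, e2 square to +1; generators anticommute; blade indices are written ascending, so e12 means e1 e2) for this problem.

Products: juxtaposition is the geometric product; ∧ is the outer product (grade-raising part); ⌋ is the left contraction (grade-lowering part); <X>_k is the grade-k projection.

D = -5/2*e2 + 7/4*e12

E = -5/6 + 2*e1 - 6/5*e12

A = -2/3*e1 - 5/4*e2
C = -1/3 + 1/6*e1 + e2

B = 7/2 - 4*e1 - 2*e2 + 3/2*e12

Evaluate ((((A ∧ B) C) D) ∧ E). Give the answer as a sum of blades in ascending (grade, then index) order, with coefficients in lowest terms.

step 1: -7/3*e1 - 35/8*e2 - 11/3*e12
step 2: -343/72 - 26/9*e1 + 149/72*e2 - 55/144*e12
step 3: -865/192 - 8/3*e1 + 329/48*e2 - 107/96*e12
step 4: 4325/1152 - 1955/288*e1 - 1645/288*e2 - 4247/576*e12
Answer: 4325/1152 - 1955/288*e1 - 1645/288*e2 - 4247/576*e12


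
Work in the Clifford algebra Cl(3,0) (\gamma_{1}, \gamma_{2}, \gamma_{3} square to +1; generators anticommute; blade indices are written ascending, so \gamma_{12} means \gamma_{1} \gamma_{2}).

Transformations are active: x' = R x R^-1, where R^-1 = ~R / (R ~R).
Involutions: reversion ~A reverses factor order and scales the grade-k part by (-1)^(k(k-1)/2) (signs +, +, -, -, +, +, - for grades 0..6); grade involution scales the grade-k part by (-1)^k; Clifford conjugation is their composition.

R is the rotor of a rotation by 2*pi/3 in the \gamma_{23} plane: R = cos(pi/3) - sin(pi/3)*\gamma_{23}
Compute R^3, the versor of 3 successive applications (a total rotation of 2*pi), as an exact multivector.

Half-angle bookkeeping: 3 applications in \gamma_{23} add up to rotor phase 3*pi/3 = \pi, so R^3 = cos(\pi) - sin(\pi)*\gamma_{23}.
cos(\pi) = -1 and sin(\pi) = 0, so R^3 = -1. The total rotation 2*pi is 1 full turn, so every vector returns to itself, yet the rotor is -1, on the OTHER sheet of the double cover (an odd number of 2*pi turns).
Answer: -1


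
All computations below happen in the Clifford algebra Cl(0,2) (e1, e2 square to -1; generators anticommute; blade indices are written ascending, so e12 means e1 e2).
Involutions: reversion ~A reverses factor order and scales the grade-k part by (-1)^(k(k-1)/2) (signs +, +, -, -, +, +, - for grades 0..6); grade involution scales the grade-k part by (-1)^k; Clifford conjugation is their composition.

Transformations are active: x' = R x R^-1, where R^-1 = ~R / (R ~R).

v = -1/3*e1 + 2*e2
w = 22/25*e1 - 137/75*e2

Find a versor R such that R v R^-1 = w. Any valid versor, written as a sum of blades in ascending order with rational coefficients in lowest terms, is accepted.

Why this works: both vectors square to -37/9, so q(v) = q(w) and R = v + w = 41/75*e1 + 13/75*e2 carries v to w — its own direction survives, the complement (v - w)/2 flips.
Answer: 41/75*e1 + 13/75*e2


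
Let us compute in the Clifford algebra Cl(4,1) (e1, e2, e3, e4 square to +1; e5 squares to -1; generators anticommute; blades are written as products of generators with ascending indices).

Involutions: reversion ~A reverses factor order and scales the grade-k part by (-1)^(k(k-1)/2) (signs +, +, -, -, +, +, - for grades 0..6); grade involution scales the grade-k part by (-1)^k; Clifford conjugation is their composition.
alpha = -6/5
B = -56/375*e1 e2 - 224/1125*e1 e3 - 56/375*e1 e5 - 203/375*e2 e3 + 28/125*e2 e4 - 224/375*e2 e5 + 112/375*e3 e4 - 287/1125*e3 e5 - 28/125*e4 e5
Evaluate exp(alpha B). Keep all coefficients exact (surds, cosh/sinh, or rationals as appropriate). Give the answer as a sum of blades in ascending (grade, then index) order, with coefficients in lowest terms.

B^2 term by term: the squares give (-56/375)^2*(e1 e2)^2 + (-224/1125)^2*(e1 e3)^2 + (-56/375)^2*(e1 e5)^2 + (-203/375)^2*(e2 e3)^2 + (28/125)^2*(e2 e4)^2 + (-224/375)^2*(e2 e5)^2 + (112/375)^2*(e3 e4)^2 + (-287/1125)^2*(e3 e5)^2 + (-28/125)^2*(e4 e5)^2 = 3136/140625*(-1) + 50176/1265625*(-1) + 3136/140625*(+1) + 41209/140625*(-1) + 784/15625*(-1) + 50176/140625*(+1) + 12544/140625*(-1) + 82369/1265625*(+1) + 784/15625*(+1) = 0 (each basis 2-blade squares to minus the product of its generators' squares); cross terms between blades sharing an index anticommute and cancel; the commuting (index-disjoint) pairs give grade-4 terms 2*c*c'*(blade product), which cancel blade by blade — e1 e2 e3 e4: -12544/140625 + 12544/140625 = 0; e1 e2 e3 e5: 32144/421875 - 100352/421875 + 22736/140625 = 0; e1 e2 e4 e5: 3136/46875 - 3136/46875 = 0; e1 e3 e4 e5: 12544/140625 - 12544/140625 = 0; e2 e3 e4 e5: 11368/46875 + 16072/140625 - 50176/140625 = 0 — confirming B is simple. So B^2 = 0.
B^2 = 0, hence only two terms survive: exp(alpha B) = 1 + alpha B (parabolic case).
Answer: 1 + 112/625*e1 e2 + 448/1875*e1 e3 + 112/625*e1 e5 + 406/625*e2 e3 - 168/625*e2 e4 + 448/625*e2 e5 - 224/625*e3 e4 + 574/1875*e3 e5 + 168/625*e4 e5
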